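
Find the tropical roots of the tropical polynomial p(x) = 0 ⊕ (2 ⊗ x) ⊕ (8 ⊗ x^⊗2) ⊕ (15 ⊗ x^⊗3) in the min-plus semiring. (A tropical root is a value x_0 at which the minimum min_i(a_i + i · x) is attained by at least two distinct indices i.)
Roots: {-7, -6, -2}

Each tropical root is a break point of the lower envelope of the lines y = a_i + i · x (there are 4 lines, with slopes 0, 1, ..., 3). Only the lines that attain the minimum somewhere contribute to roots; other lines are dominated. Here the surviving (envelope) indices are i = 3, i = 2, i = 1, i = 0.
Intersections between consecutive envelope lines give the roots: for adjacent envelope indices i < j the intersection is x = (a_i − a_j) / (j − i). Reading off the sorted break points: {-7, -6, -2}.
Verification: at each break x_0, at least two indices attain the minimum of min_i(a_i + i · x_0).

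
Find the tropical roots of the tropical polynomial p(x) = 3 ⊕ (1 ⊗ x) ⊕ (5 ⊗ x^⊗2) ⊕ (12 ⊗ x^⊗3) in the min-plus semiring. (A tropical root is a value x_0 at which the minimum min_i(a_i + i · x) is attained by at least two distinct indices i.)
Roots: {-7, -4, 2}

Each tropical root is a break point of the lower envelope of the lines y = a_i + i · x (there are 4 lines, with slopes 0, 1, ..., 3). Only the lines that attain the minimum somewhere contribute to roots; other lines are dominated. Here the surviving (envelope) indices are i = 3, i = 2, i = 1, i = 0.
Intersections between consecutive envelope lines give the roots: for adjacent envelope indices i < j the intersection is x = (a_i − a_j) / (j − i). Reading off the sorted break points: {-7, -4, 2}.
Verification: at each break x_0, at least two indices attain the minimum of min_i(a_i + i · x_0).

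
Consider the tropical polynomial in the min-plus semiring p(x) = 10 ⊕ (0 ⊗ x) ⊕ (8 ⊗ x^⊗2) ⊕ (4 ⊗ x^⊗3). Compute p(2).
p(2) = 2

A tropical monomial a ⊗ x^⊗i evaluates to a + i · x. Evaluating each term at x = 2:
  Term 0 contributes 10 + 0 · 2 = 10
  Term 1 contributes 0 + 1 · 2 = 2
  Term 2 contributes 8 + 2 · 2 = 12
  Term 3 contributes 4 + 3 · 2 = 10
p(2) = ⊕ of these = min[10, 2, 12, 10] = 2.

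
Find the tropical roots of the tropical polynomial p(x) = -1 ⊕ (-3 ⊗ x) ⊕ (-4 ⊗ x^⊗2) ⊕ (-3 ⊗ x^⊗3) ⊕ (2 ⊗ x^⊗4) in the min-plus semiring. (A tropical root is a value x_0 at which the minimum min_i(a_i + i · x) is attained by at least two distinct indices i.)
Roots: {-5, -1, 1, 2}

Each tropical root is a break point of the lower envelope of the lines y = a_i + i · x (there are 5 lines, with slopes 0, 1, ..., 4). Only the lines that attain the minimum somewhere contribute to roots; other lines are dominated. Here the surviving (envelope) indices are i = 4, i = 3, i = 2, i = 1, i = 0.
Intersections between consecutive envelope lines give the roots: for adjacent envelope indices i < j the intersection is x = (a_i − a_j) / (j − i). Reading off the sorted break points: {-5, -1, 1, 2}.
Verification: at each break x_0, at least two indices attain the minimum of min_i(a_i + i · x_0).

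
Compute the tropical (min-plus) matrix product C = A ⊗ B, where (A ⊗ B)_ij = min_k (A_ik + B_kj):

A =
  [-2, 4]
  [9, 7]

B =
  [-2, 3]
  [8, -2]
A ⊗ B =
  [-4, 1]
  [7, 5]

Apply the min-plus product entry-by-entry:
  C[0][0] = min over k of (A[0][0] + B[0][0] = -2 + -2 = -4, A[0][1] + B[1][0] = 4 + 8 = 12) = -4 (attained at k = 0)
  C[0][1] = min over k of (A[0][0] + B[0][1] = -2 + 3 = 1, A[0][1] + B[1][1] = 4 + -2 = 2) = 1 (attained at k = 0)
  C[1][0] = min over k of (A[1][0] + B[0][0] = 9 + -2 = 7, A[1][1] + B[1][0] = 7 + 8 = 15) = 7 (attained at k = 0)
  C[1][1] = min over k of (A[1][0] + B[0][1] = 9 + 3 = 12, A[1][1] + B[1][1] = 7 + -2 = 5) = 5 (attained at k = 1)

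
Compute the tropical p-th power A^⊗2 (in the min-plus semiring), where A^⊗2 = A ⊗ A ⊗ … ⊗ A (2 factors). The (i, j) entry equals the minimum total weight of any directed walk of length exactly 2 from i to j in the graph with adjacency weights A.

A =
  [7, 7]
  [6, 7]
A^⊗2 =
  [13, 14]
  [13, 13]

Each entry (A^⊗2)_ij equals the minimum over all length-2 walks i = v_0 → v_1 → … → v_2 = j of Σ_t A[v_t][v_{t+1}]. For example, for (i, j) = (0, 1) we minimise over 2 possible intermediate vertex sequences; the minimum is 14, attained along the walk 0 → 0 → 1.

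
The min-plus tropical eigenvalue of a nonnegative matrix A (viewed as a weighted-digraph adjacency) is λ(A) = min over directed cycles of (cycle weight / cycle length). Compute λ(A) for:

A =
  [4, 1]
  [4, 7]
λ(A) = 5/2

Enumerate directed cycles and compute their means (weight / length). Sample:
  cycle 0 → 0: weight = 4, length = 1, mean = 4/1 ≈ 4.000
  cycle 1 → 1: weight = 7, length = 1, mean = 7/1 ≈ 7.000
  cycle 0 → 1 → 0: weight = 5, length = 2, mean = 5/2 ≈ 2.500
  cycle 1 → 0 → 1: weight = 5, length = 2, mean = 5/2 ≈ 2.500
Minimum mean = 2.500, attained e.g. along the cycle 0 → 1 → 0 with weight 5 and length 2. So λ(A) = 5/2 = 5/2.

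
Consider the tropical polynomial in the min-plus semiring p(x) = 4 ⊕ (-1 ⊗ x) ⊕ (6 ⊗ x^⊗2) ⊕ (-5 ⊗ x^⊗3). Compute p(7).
p(7) = 4

A tropical monomial a ⊗ x^⊗i evaluates to a + i · x. Evaluating each term at x = 7:
  Term 0 contributes 4 + 0 · 7 = 4
  Term 1 contributes -1 + 1 · 7 = 6
  Term 2 contributes 6 + 2 · 7 = 20
  Term 3 contributes -5 + 3 · 7 = 16
p(7) = ⊕ of these = min[4, 6, 20, 16] = 4.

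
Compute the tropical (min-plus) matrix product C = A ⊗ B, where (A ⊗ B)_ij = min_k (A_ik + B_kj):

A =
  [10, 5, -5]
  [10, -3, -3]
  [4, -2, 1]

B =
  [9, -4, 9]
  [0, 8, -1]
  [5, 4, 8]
A ⊗ B =
  [0, -1, 3]
  [-3, 1, -4]
  [-2, 0, -3]

Apply the min-plus product entry-by-entry:
  C[0][0] = min over k of (A[0][0] + B[0][0] = 10 + 9 = 19, A[0][1] + B[1][0] = 5 + 0 = 5, A[0][2] + B[2][0] = -5 + 5 = 0) = 0 (attained at k = 2)
  C[0][1] = min over k of (A[0][0] + B[0][1] = 10 + -4 = 6, A[0][1] + B[1][1] = 5 + 8 = 13, A[0][2] + B[2][1] = -5 + 4 = -1) = -1 (attained at k = 2)
  C[0][2] = min over k of (A[0][0] + B[0][2] = 10 + 9 = 19, A[0][1] + B[1][2] = 5 + -1 = 4, A[0][2] + B[2][2] = -5 + 8 = 3) = 3 (attained at k = 2)
  C[1][0] = min over k of (A[1][0] + B[0][0] = 10 + 9 = 19, A[1][1] + B[1][0] = -3 + 0 = -3, A[1][2] + B[2][0] = -3 + 5 = 2) = -3 (attained at k = 1)
  C[1][1] = min over k of (A[1][0] + B[0][1] = 10 + -4 = 6, A[1][1] + B[1][1] = -3 + 8 = 5, A[1][2] + B[2][1] = -3 + 4 = 1) = 1 (attained at k = 2)
  C[1][2] = min over k of (A[1][0] + B[0][2] = 10 + 9 = 19, A[1][1] + B[1][2] = -3 + -1 = -4, A[1][2] + B[2][2] = -3 + 8 = 5) = -4 (attained at k = 1)
  C[2][0] = min over k of (A[2][0] + B[0][0] = 4 + 9 = 13, A[2][1] + B[1][0] = -2 + 0 = -2, A[2][2] + B[2][0] = 1 + 5 = 6) = -2 (attained at k = 1)
  C[2][1] = min over k of (A[2][0] + B[0][1] = 4 + -4 = 0, A[2][1] + B[1][1] = -2 + 8 = 6, A[2][2] + B[2][1] = 1 + 4 = 5) = 0 (attained at k = 0)
  C[2][2] = min over k of (A[2][0] + B[0][2] = 4 + 9 = 13, A[2][1] + B[1][2] = -2 + -1 = -3, A[2][2] + B[2][2] = 1 + 8 = 9) = -3 (attained at k = 1)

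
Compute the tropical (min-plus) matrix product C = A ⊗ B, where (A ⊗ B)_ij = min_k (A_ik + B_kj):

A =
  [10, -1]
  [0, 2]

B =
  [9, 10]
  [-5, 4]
A ⊗ B =
  [-6, 3]
  [-3, 6]

Apply the min-plus product entry-by-entry:
  C[0][0] = min over k of (A[0][0] + B[0][0] = 10 + 9 = 19, A[0][1] + B[1][0] = -1 + -5 = -6) = -6 (attained at k = 1)
  C[0][1] = min over k of (A[0][0] + B[0][1] = 10 + 10 = 20, A[0][1] + B[1][1] = -1 + 4 = 3) = 3 (attained at k = 1)
  C[1][0] = min over k of (A[1][0] + B[0][0] = 0 + 9 = 9, A[1][1] + B[1][0] = 2 + -5 = -3) = -3 (attained at k = 1)
  C[1][1] = min over k of (A[1][0] + B[0][1] = 0 + 10 = 10, A[1][1] + B[1][1] = 2 + 4 = 6) = 6 (attained at k = 1)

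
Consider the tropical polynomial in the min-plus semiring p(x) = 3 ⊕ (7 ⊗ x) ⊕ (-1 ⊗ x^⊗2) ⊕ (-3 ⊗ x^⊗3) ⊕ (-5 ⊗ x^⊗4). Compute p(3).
p(3) = 3

A tropical monomial a ⊗ x^⊗i evaluates to a + i · x. Evaluating each term at x = 3:
  Term 0 contributes 3 + 0 · 3 = 3
  Term 1 contributes 7 + 1 · 3 = 10
  Term 2 contributes -1 + 2 · 3 = 5
  Term 3 contributes -3 + 3 · 3 = 6
  Term 4 contributes -5 + 4 · 3 = 7
p(3) = ⊕ of these = min[3, 10, 5, 6, 7] = 3.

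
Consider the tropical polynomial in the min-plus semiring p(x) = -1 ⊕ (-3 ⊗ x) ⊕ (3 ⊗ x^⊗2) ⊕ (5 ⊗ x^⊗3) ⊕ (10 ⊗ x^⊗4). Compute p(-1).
p(-1) = -4

A tropical monomial a ⊗ x^⊗i evaluates to a + i · x. Evaluating each term at x = -1:
  Term 0 contributes -1 + 0 · -1 = -1
  Term 1 contributes -3 + 1 · -1 = -4
  Term 2 contributes 3 + 2 · -1 = 1
  Term 3 contributes 5 + 3 · -1 = 2
  Term 4 contributes 10 + 4 · -1 = 6
p(-1) = ⊕ of these = min[-1, -4, 1, 2, 6] = -4.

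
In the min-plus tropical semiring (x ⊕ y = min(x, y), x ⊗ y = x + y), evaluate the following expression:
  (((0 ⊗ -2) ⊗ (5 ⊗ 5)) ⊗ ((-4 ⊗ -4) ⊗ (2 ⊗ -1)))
(((0 ⊗ -2) ⊗ (5 ⊗ 5)) ⊗ ((-4 ⊗ -4) ⊗ (2 ⊗ -1))) = 1

Expand innermost to outermost. Recall ⊕ takes the minimum of its arguments and ⊗ takes their sum. Working out the expression (((0 ⊗ -2) ⊗ (5 ⊗ 5)) ⊗ ((-4 ⊗ -4) ⊗ (2 ⊗ -1))) gives 1.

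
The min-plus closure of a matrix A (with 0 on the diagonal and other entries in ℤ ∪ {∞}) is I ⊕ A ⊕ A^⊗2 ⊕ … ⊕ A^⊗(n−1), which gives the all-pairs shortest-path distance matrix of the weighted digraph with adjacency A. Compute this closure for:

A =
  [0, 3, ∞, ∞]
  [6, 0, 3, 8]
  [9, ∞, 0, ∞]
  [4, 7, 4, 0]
Closure =
  [0, 3, 6, 11]
  [6, 0, 3, 8]
  [9, 12, 0, 20]
  [4, 7, 4, 0]

This is the Floyd-Warshall all-pairs shortest-path computation. For each intermediate vertex k = 0, 1, …, 3, update dist[i][j] ← min(dist[i][j], dist[i][k] + dist[k][j]). The final matrix gives, for each (i, j), the minimum total weight of any directed path from i to j (possibly empty when i = j).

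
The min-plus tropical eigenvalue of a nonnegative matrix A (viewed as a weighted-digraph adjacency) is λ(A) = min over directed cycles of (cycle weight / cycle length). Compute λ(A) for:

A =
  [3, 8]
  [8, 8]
λ(A) = 3

Enumerate directed cycles and compute their means (weight / length). Sample:
  cycle 0 → 0: weight = 3, length = 1, mean = 3/1 ≈ 3.000
  cycle 1 → 1: weight = 8, length = 1, mean = 8/1 ≈ 8.000
  cycle 0 → 1 → 0: weight = 16, length = 2, mean = 16/2 ≈ 8.000
  cycle 1 → 0 → 1: weight = 16, length = 2, mean = 16/2 ≈ 8.000
Minimum mean = 3.000, attained e.g. along the cycle 0 → 0 with weight 3 and length 1. So λ(A) = 3/1 = 3.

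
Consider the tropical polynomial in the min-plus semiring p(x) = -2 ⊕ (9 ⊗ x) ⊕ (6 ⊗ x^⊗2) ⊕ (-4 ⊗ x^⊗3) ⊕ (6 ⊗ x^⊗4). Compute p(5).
p(5) = -2

A tropical monomial a ⊗ x^⊗i evaluates to a + i · x. Evaluating each term at x = 5:
  Term 0 contributes -2 + 0 · 5 = -2
  Term 1 contributes 9 + 1 · 5 = 14
  Term 2 contributes 6 + 2 · 5 = 16
  Term 3 contributes -4 + 3 · 5 = 11
  Term 4 contributes 6 + 4 · 5 = 26
p(5) = ⊕ of these = min[-2, 14, 16, 11, 26] = -2.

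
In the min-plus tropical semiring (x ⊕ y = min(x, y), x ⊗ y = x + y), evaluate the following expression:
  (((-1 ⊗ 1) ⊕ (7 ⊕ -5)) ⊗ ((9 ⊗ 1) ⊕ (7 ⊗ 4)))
(((-1 ⊗ 1) ⊕ (7 ⊕ -5)) ⊗ ((9 ⊗ 1) ⊕ (7 ⊗ 4))) = 5

Expand innermost to outermost. Recall ⊕ takes the minimum of its arguments and ⊗ takes their sum. Working out the expression (((-1 ⊗ 1) ⊕ (7 ⊕ -5)) ⊗ ((9 ⊗ 1) ⊕ (7 ⊗ 4))) gives 5.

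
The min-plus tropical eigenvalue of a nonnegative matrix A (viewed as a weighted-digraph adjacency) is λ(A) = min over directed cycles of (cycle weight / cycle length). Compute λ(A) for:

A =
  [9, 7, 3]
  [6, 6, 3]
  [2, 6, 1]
λ(A) = 1

Enumerate directed cycles and compute their means (weight / length). Sample:
  cycle 0 → 0: weight = 9, length = 1, mean = 9/1 ≈ 9.000
  cycle 1 → 1: weight = 6, length = 1, mean = 6/1 ≈ 6.000
  cycle 2 → 2: weight = 1, length = 1, mean = 1/1 ≈ 1.000
  cycle 0 → 1 → 0: weight = 13, length = 2, mean = 13/2 ≈ 6.500
  cycle 0 → 2 → 0: weight = 5, length = 2, mean = 5/2 ≈ 2.500
  cycle 1 → 0 → 1: weight = 13, length = 2, mean = 13/2 ≈ 6.500
Minimum mean = 1.000, attained e.g. along the cycle 2 → 2 with weight 1 and length 1. So λ(A) = 1/1 = 1.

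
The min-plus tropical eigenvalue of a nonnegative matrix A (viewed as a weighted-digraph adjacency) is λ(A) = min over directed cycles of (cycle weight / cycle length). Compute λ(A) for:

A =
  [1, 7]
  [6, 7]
λ(A) = 1

Enumerate directed cycles and compute their means (weight / length). Sample:
  cycle 0 → 0: weight = 1, length = 1, mean = 1/1 ≈ 1.000
  cycle 1 → 1: weight = 7, length = 1, mean = 7/1 ≈ 7.000
  cycle 0 → 1 → 0: weight = 13, length = 2, mean = 13/2 ≈ 6.500
  cycle 1 → 0 → 1: weight = 13, length = 2, mean = 13/2 ≈ 6.500
Minimum mean = 1.000, attained e.g. along the cycle 0 → 0 with weight 1 and length 1. So λ(A) = 1/1 = 1.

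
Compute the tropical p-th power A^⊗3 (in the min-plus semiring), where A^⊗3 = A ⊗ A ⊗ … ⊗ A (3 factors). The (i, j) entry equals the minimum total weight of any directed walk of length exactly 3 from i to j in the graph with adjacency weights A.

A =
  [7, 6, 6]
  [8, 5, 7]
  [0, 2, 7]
A^⊗3 =
  [13, 12, 12]
  [12, 13, 13]
  [6, 8, 13]

Each entry (A^⊗3)_ij equals the minimum over all length-3 walks i = v_0 → v_1 → … → v_3 = j of Σ_t A[v_t][v_{t+1}]. For example, for (i, j) = (0, 2) we minimise over 9 possible intermediate vertex sequences; the minimum is 12, attained along the walk 0 → 2 → 0 → 2.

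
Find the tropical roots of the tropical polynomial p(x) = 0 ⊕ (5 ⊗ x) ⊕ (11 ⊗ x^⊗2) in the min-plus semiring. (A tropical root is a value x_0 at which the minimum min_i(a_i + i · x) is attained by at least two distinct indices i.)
Roots: {-6, -5}

Each tropical root is a break point of the lower envelope of the lines y = a_i + i · x (there are 3 lines, with slopes 0, 1, ..., 2). Only the lines that attain the minimum somewhere contribute to roots; other lines are dominated. Here the surviving (envelope) indices are i = 2, i = 1, i = 0.
Intersections between consecutive envelope lines give the roots: for adjacent envelope indices i < j the intersection is x = (a_i − a_j) / (j − i). Reading off the sorted break points: {-6, -5}.
Verification: at each break x_0, at least two indices attain the minimum of min_i(a_i + i · x_0).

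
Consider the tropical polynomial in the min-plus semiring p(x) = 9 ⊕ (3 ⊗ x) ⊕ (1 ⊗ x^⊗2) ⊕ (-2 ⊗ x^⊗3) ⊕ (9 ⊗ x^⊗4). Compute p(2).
p(2) = 4

A tropical monomial a ⊗ x^⊗i evaluates to a + i · x. Evaluating each term at x = 2:
  Term 0 contributes 9 + 0 · 2 = 9
  Term 1 contributes 3 + 1 · 2 = 5
  Term 2 contributes 1 + 2 · 2 = 5
  Term 3 contributes -2 + 3 · 2 = 4
  Term 4 contributes 9 + 4 · 2 = 17
p(2) = ⊕ of these = min[9, 5, 5, 4, 17] = 4.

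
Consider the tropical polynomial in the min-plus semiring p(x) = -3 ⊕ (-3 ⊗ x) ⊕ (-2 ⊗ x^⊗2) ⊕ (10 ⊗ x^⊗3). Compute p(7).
p(7) = -3

A tropical monomial a ⊗ x^⊗i evaluates to a + i · x. Evaluating each term at x = 7:
  Term 0 contributes -3 + 0 · 7 = -3
  Term 1 contributes -3 + 1 · 7 = 4
  Term 2 contributes -2 + 2 · 7 = 12
  Term 3 contributes 10 + 3 · 7 = 31
p(7) = ⊕ of these = min[-3, 4, 12, 31] = -3.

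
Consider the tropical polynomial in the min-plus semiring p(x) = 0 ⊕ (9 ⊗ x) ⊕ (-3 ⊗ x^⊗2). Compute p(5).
p(5) = 0

A tropical monomial a ⊗ x^⊗i evaluates to a + i · x. Evaluating each term at x = 5:
  Term 0 contributes 0 + 0 · 5 = 0
  Term 1 contributes 9 + 1 · 5 = 14
  Term 2 contributes -3 + 2 · 5 = 7
p(5) = ⊕ of these = min[0, 14, 7] = 0.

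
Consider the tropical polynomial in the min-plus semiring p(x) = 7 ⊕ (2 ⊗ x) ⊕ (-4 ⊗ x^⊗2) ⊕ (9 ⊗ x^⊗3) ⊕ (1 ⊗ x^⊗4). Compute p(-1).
p(-1) = -6

A tropical monomial a ⊗ x^⊗i evaluates to a + i · x. Evaluating each term at x = -1:
  Term 0 contributes 7 + 0 · -1 = 7
  Term 1 contributes 2 + 1 · -1 = 1
  Term 2 contributes -4 + 2 · -1 = -6
  Term 3 contributes 9 + 3 · -1 = 6
  Term 4 contributes 1 + 4 · -1 = -3
p(-1) = ⊕ of these = min[7, 1, -6, 6, -3] = -6.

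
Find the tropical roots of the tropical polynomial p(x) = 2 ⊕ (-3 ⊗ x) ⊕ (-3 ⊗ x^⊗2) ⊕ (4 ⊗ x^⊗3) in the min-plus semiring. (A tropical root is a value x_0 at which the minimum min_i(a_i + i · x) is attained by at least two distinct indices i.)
Roots: {-7, 0, 5}

Each tropical root is a break point of the lower envelope of the lines y = a_i + i · x (there are 4 lines, with slopes 0, 1, ..., 3). Only the lines that attain the minimum somewhere contribute to roots; other lines are dominated. Here the surviving (envelope) indices are i = 3, i = 2, i = 1, i = 0.
Intersections between consecutive envelope lines give the roots: for adjacent envelope indices i < j the intersection is x = (a_i − a_j) / (j − i). Reading off the sorted break points: {-7, 0, 5}.
Verification: at each break x_0, at least two indices attain the minimum of min_i(a_i + i · x_0).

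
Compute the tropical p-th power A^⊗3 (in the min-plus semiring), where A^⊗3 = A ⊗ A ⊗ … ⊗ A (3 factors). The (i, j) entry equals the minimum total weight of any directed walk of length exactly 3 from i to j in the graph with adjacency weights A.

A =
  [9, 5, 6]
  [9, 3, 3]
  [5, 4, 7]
A^⊗3 =
  [13, 11, 11]
  [11, 9, 9]
  [12, 10, 10]

Each entry (A^⊗3)_ij equals the minimum over all length-3 walks i = v_0 → v_1 → … → v_3 = j of Σ_t A[v_t][v_{t+1}]. For example, for (i, j) = (0, 2) we minimise over 9 possible intermediate vertex sequences; the minimum is 11, attained along the walk 0 → 1 → 1 → 2.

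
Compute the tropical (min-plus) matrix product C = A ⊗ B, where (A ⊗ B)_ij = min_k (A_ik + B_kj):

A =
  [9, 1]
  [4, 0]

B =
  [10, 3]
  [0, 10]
A ⊗ B =
  [1, 11]
  [0, 7]

Apply the min-plus product entry-by-entry:
  C[0][0] = min over k of (A[0][0] + B[0][0] = 9 + 10 = 19, A[0][1] + B[1][0] = 1 + 0 = 1) = 1 (attained at k = 1)
  C[0][1] = min over k of (A[0][0] + B[0][1] = 9 + 3 = 12, A[0][1] + B[1][1] = 1 + 10 = 11) = 11 (attained at k = 1)
  C[1][0] = min over k of (A[1][0] + B[0][0] = 4 + 10 = 14, A[1][1] + B[1][0] = 0 + 0 = 0) = 0 (attained at k = 1)
  C[1][1] = min over k of (A[1][0] + B[0][1] = 4 + 3 = 7, A[1][1] + B[1][1] = 0 + 10 = 10) = 7 (attained at k = 0)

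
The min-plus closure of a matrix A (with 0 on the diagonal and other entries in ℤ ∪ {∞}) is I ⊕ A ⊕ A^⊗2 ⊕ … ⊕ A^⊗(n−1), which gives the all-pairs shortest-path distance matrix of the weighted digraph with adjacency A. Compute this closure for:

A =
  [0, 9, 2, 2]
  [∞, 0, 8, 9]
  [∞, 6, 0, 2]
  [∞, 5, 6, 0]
Closure =
  [0, 7, 2, 2]
  [∞, 0, 8, 9]
  [∞, 6, 0, 2]
  [∞, 5, 6, 0]

This is the Floyd-Warshall all-pairs shortest-path computation. For each intermediate vertex k = 0, 1, …, 3, update dist[i][j] ← min(dist[i][j], dist[i][k] + dist[k][j]). The final matrix gives, for each (i, j), the minimum total weight of any directed path from i to j (possibly empty when i = j).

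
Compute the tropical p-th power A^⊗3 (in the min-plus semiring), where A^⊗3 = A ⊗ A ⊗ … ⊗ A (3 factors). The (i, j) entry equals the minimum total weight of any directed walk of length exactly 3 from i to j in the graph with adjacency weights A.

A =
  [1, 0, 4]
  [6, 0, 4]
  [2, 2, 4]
A^⊗3 =
  [3, 0, 4]
  [6, 0, 4]
  [4, 2, 6]

Each entry (A^⊗3)_ij equals the minimum over all length-3 walks i = v_0 → v_1 → … → v_3 = j of Σ_t A[v_t][v_{t+1}]. For example, for (i, j) = (0, 2) we minimise over 9 possible intermediate vertex sequences; the minimum is 4, attained along the walk 0 → 1 → 1 → 2.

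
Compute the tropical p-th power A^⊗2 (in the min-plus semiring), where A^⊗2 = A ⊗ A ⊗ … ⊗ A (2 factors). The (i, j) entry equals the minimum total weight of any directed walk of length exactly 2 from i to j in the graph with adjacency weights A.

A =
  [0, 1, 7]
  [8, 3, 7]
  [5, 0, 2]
A^⊗2 =
  [0, 1, 7]
  [8, 6, 9]
  [5, 2, 4]

Each entry (A^⊗2)_ij equals the minimum over all length-2 walks i = v_0 → v_1 → … → v_2 = j of Σ_t A[v_t][v_{t+1}]. For example, for (i, j) = (0, 2) we minimise over 3 possible intermediate vertex sequences; the minimum is 7, attained along the walk 0 → 0 → 2.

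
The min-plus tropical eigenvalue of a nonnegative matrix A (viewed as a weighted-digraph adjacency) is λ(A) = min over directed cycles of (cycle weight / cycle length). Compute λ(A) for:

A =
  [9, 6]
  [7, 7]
λ(A) = 13/2

Enumerate directed cycles and compute their means (weight / length). Sample:
  cycle 0 → 0: weight = 9, length = 1, mean = 9/1 ≈ 9.000
  cycle 1 → 1: weight = 7, length = 1, mean = 7/1 ≈ 7.000
  cycle 0 → 1 → 0: weight = 13, length = 2, mean = 13/2 ≈ 6.500
  cycle 1 → 0 → 1: weight = 13, length = 2, mean = 13/2 ≈ 6.500
Minimum mean = 6.500, attained e.g. along the cycle 0 → 1 → 0 with weight 13 and length 2. So λ(A) = 13/2 = 13/2.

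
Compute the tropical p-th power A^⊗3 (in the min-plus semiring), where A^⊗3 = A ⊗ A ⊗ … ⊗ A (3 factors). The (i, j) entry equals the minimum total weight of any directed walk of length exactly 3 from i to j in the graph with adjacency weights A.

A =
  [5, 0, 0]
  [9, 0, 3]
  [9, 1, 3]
A^⊗3 =
  [9, 0, 3]
  [9, 0, 3]
  [10, 1, 4]

Each entry (A^⊗3)_ij equals the minimum over all length-3 walks i = v_0 → v_1 → … → v_3 = j of Σ_t A[v_t][v_{t+1}]. For example, for (i, j) = (0, 2) we minimise over 9 possible intermediate vertex sequences; the minimum is 3, attained along the walk 0 → 1 → 1 → 2.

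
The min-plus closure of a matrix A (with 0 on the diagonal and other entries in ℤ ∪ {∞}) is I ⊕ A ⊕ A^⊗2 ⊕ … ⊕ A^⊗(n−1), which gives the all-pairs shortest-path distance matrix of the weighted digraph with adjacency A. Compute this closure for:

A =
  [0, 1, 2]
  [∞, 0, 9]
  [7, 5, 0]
Closure =
  [0, 1, 2]
  [16, 0, 9]
  [7, 5, 0]

This is the Floyd-Warshall all-pairs shortest-path computation. For each intermediate vertex k = 0, 1, …, 2, update dist[i][j] ← min(dist[i][j], dist[i][k] + dist[k][j]). The final matrix gives, for each (i, j), the minimum total weight of any directed path from i to j (possibly empty when i = j).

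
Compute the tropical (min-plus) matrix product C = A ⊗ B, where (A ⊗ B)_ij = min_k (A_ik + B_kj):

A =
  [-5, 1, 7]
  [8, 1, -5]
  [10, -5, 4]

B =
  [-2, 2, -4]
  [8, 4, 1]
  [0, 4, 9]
A ⊗ B =
  [-7, -3, -9]
  [-5, -1, 2]
  [3, -1, -4]

Apply the min-plus product entry-by-entry:
  C[0][0] = min over k of (A[0][0] + B[0][0] = -5 + -2 = -7, A[0][1] + B[1][0] = 1 + 8 = 9, A[0][2] + B[2][0] = 7 + 0 = 7) = -7 (attained at k = 0)
  C[0][1] = min over k of (A[0][0] + B[0][1] = -5 + 2 = -3, A[0][1] + B[1][1] = 1 + 4 = 5, A[0][2] + B[2][1] = 7 + 4 = 11) = -3 (attained at k = 0)
  C[0][2] = min over k of (A[0][0] + B[0][2] = -5 + -4 = -9, A[0][1] + B[1][2] = 1 + 1 = 2, A[0][2] + B[2][2] = 7 + 9 = 16) = -9 (attained at k = 0)
  C[1][0] = min over k of (A[1][0] + B[0][0] = 8 + -2 = 6, A[1][1] + B[1][0] = 1 + 8 = 9, A[1][2] + B[2][0] = -5 + 0 = -5) = -5 (attained at k = 2)
  C[1][1] = min over k of (A[1][0] + B[0][1] = 8 + 2 = 10, A[1][1] + B[1][1] = 1 + 4 = 5, A[1][2] + B[2][1] = -5 + 4 = -1) = -1 (attained at k = 2)
  C[1][2] = min over k of (A[1][0] + B[0][2] = 8 + -4 = 4, A[1][1] + B[1][2] = 1 + 1 = 2, A[1][2] + B[2][2] = -5 + 9 = 4) = 2 (attained at k = 1)
  C[2][0] = min over k of (A[2][0] + B[0][0] = 10 + -2 = 8, A[2][1] + B[1][0] = -5 + 8 = 3, A[2][2] + B[2][0] = 4 + 0 = 4) = 3 (attained at k = 1)
  C[2][1] = min over k of (A[2][0] + B[0][1] = 10 + 2 = 12, A[2][1] + B[1][1] = -5 + 4 = -1, A[2][2] + B[2][1] = 4 + 4 = 8) = -1 (attained at k = 1)
  C[2][2] = min over k of (A[2][0] + B[0][2] = 10 + -4 = 6, A[2][1] + B[1][2] = -5 + 1 = -4, A[2][2] + B[2][2] = 4 + 9 = 13) = -4 (attained at k = 1)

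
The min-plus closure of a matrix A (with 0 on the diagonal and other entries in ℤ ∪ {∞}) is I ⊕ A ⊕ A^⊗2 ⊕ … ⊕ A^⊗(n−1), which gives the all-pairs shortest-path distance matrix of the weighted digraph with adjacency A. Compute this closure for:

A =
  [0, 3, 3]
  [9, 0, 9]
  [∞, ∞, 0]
Closure =
  [0, 3, 3]
  [9, 0, 9]
  [∞, ∞, 0]

This is the Floyd-Warshall all-pairs shortest-path computation. For each intermediate vertex k = 0, 1, …, 2, update dist[i][j] ← min(dist[i][j], dist[i][k] + dist[k][j]). The final matrix gives, for each (i, j), the minimum total weight of any directed path from i to j (possibly empty when i = j).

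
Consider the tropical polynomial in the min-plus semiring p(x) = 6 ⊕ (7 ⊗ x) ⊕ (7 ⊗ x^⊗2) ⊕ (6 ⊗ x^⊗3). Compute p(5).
p(5) = 6

A tropical monomial a ⊗ x^⊗i evaluates to a + i · x. Evaluating each term at x = 5:
  Term 0 contributes 6 + 0 · 5 = 6
  Term 1 contributes 7 + 1 · 5 = 12
  Term 2 contributes 7 + 2 · 5 = 17
  Term 3 contributes 6 + 3 · 5 = 21
p(5) = ⊕ of these = min[6, 12, 17, 21] = 6.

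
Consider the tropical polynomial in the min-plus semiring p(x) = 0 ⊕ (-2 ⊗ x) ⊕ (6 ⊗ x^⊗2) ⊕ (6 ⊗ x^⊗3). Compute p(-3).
p(-3) = -5

A tropical monomial a ⊗ x^⊗i evaluates to a + i · x. Evaluating each term at x = -3:
  Term 0 contributes 0 + 0 · -3 = 0
  Term 1 contributes -2 + 1 · -3 = -5
  Term 2 contributes 6 + 2 · -3 = 0
  Term 3 contributes 6 + 3 · -3 = -3
p(-3) = ⊕ of these = min[0, -5, 0, -3] = -5.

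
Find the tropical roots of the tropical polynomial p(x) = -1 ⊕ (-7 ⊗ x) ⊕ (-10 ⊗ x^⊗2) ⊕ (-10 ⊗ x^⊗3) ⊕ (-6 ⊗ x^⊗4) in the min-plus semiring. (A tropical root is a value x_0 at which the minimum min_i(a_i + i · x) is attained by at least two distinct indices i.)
Roots: {-4, 0, 3, 6}

Each tropical root is a break point of the lower envelope of the lines y = a_i + i · x (there are 5 lines, with slopes 0, 1, ..., 4). Only the lines that attain the minimum somewhere contribute to roots; other lines are dominated. Here the surviving (envelope) indices are i = 4, i = 3, i = 2, i = 1, i = 0.
Intersections between consecutive envelope lines give the roots: for adjacent envelope indices i < j the intersection is x = (a_i − a_j) / (j − i). Reading off the sorted break points: {-4, 0, 3, 6}.
Verification: at each break x_0, at least two indices attain the minimum of min_i(a_i + i · x_0).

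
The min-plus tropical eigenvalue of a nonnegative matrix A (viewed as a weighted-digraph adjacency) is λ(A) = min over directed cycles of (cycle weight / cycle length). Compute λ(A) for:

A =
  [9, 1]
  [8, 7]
λ(A) = 9/2

Enumerate directed cycles and compute their means (weight / length). Sample:
  cycle 0 → 0: weight = 9, length = 1, mean = 9/1 ≈ 9.000
  cycle 1 → 1: weight = 7, length = 1, mean = 7/1 ≈ 7.000
  cycle 0 → 1 → 0: weight = 9, length = 2, mean = 9/2 ≈ 4.500
  cycle 1 → 0 → 1: weight = 9, length = 2, mean = 9/2 ≈ 4.500
Minimum mean = 4.500, attained e.g. along the cycle 0 → 1 → 0 with weight 9 and length 2. So λ(A) = 9/2 = 9/2.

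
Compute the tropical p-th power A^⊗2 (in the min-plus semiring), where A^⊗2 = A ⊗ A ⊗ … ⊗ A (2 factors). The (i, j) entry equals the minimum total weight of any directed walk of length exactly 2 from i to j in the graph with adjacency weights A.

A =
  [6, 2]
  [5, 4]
A^⊗2 =
  [7, 6]
  [9, 7]

Each entry (A^⊗2)_ij equals the minimum over all length-2 walks i = v_0 → v_1 → … → v_2 = j of Σ_t A[v_t][v_{t+1}]. For example, for (i, j) = (0, 1) we minimise over 2 possible intermediate vertex sequences; the minimum is 6, attained along the walk 0 → 1 → 1.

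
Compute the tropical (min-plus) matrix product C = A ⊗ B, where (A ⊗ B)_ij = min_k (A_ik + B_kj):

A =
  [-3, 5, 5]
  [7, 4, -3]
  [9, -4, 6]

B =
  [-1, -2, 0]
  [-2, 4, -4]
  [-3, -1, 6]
A ⊗ B =
  [-4, -5, -3]
  [-6, -4, 0]
  [-6, 0, -8]

Apply the min-plus product entry-by-entry:
  C[0][0] = min over k of (A[0][0] + B[0][0] = -3 + -1 = -4, A[0][1] + B[1][0] = 5 + -2 = 3, A[0][2] + B[2][0] = 5 + -3 = 2) = -4 (attained at k = 0)
  C[0][1] = min over k of (A[0][0] + B[0][1] = -3 + -2 = -5, A[0][1] + B[1][1] = 5 + 4 = 9, A[0][2] + B[2][1] = 5 + -1 = 4) = -5 (attained at k = 0)
  C[0][2] = min over k of (A[0][0] + B[0][2] = -3 + 0 = -3, A[0][1] + B[1][2] = 5 + -4 = 1, A[0][2] + B[2][2] = 5 + 6 = 11) = -3 (attained at k = 0)
  C[1][0] = min over k of (A[1][0] + B[0][0] = 7 + -1 = 6, A[1][1] + B[1][0] = 4 + -2 = 2, A[1][2] + B[2][0] = -3 + -3 = -6) = -6 (attained at k = 2)
  C[1][1] = min over k of (A[1][0] + B[0][1] = 7 + -2 = 5, A[1][1] + B[1][1] = 4 + 4 = 8, A[1][2] + B[2][1] = -3 + -1 = -4) = -4 (attained at k = 2)
  C[1][2] = min over k of (A[1][0] + B[0][2] = 7 + 0 = 7, A[1][1] + B[1][2] = 4 + -4 = 0, A[1][2] + B[2][2] = -3 + 6 = 3) = 0 (attained at k = 1)
  C[2][0] = min over k of (A[2][0] + B[0][0] = 9 + -1 = 8, A[2][1] + B[1][0] = -4 + -2 = -6, A[2][2] + B[2][0] = 6 + -3 = 3) = -6 (attained at k = 1)
  C[2][1] = min over k of (A[2][0] + B[0][1] = 9 + -2 = 7, A[2][1] + B[1][1] = -4 + 4 = 0, A[2][2] + B[2][1] = 6 + -1 = 5) = 0 (attained at k = 1)
  C[2][2] = min over k of (A[2][0] + B[0][2] = 9 + 0 = 9, A[2][1] + B[1][2] = -4 + -4 = -8, A[2][2] + B[2][2] = 6 + 6 = 12) = -8 (attained at k = 1)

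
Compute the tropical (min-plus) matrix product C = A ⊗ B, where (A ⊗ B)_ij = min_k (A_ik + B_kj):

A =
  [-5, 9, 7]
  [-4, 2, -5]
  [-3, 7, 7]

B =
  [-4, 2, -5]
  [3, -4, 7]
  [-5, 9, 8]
A ⊗ B =
  [-9, -3, -10]
  [-10, -2, -9]
  [-7, -1, -8]

Apply the min-plus product entry-by-entry:
  C[0][0] = min over k of (A[0][0] + B[0][0] = -5 + -4 = -9, A[0][1] + B[1][0] = 9 + 3 = 12, A[0][2] + B[2][0] = 7 + -5 = 2) = -9 (attained at k = 0)
  C[0][1] = min over k of (A[0][0] + B[0][1] = -5 + 2 = -3, A[0][1] + B[1][1] = 9 + -4 = 5, A[0][2] + B[2][1] = 7 + 9 = 16) = -3 (attained at k = 0)
  C[0][2] = min over k of (A[0][0] + B[0][2] = -5 + -5 = -10, A[0][1] + B[1][2] = 9 + 7 = 16, A[0][2] + B[2][2] = 7 + 8 = 15) = -10 (attained at k = 0)
  C[1][0] = min over k of (A[1][0] + B[0][0] = -4 + -4 = -8, A[1][1] + B[1][0] = 2 + 3 = 5, A[1][2] + B[2][0] = -5 + -5 = -10) = -10 (attained at k = 2)
  C[1][1] = min over k of (A[1][0] + B[0][1] = -4 + 2 = -2, A[1][1] + B[1][1] = 2 + -4 = -2, A[1][2] + B[2][1] = -5 + 9 = 4) = -2 (attained at k = 0)
  C[1][2] = min over k of (A[1][0] + B[0][2] = -4 + -5 = -9, A[1][1] + B[1][2] = 2 + 7 = 9, A[1][2] + B[2][2] = -5 + 8 = 3) = -9 (attained at k = 0)
  C[2][0] = min over k of (A[2][0] + B[0][0] = -3 + -4 = -7, A[2][1] + B[1][0] = 7 + 3 = 10, A[2][2] + B[2][0] = 7 + -5 = 2) = -7 (attained at k = 0)
  C[2][1] = min over k of (A[2][0] + B[0][1] = -3 + 2 = -1, A[2][1] + B[1][1] = 7 + -4 = 3, A[2][2] + B[2][1] = 7 + 9 = 16) = -1 (attained at k = 0)
  C[2][2] = min over k of (A[2][0] + B[0][2] = -3 + -5 = -8, A[2][1] + B[1][2] = 7 + 7 = 14, A[2][2] + B[2][2] = 7 + 8 = 15) = -8 (attained at k = 0)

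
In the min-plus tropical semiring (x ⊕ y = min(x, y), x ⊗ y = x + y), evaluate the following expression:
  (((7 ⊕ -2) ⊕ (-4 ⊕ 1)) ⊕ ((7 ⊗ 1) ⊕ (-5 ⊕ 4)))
(((7 ⊕ -2) ⊕ (-4 ⊕ 1)) ⊕ ((7 ⊗ 1) ⊕ (-5 ⊕ 4))) = -5

Expand innermost to outermost. Recall ⊕ takes the minimum of its arguments and ⊗ takes their sum. Working out the expression (((7 ⊕ -2) ⊕ (-4 ⊕ 1)) ⊕ ((7 ⊗ 1) ⊕ (-5 ⊕ 4))) gives -5.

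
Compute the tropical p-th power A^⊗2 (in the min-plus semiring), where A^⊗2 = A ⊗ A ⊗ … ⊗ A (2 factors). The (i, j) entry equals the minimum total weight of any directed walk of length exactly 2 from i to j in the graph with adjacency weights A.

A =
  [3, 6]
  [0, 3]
A^⊗2 =
  [6, 9]
  [3, 6]

Each entry (A^⊗2)_ij equals the minimum over all length-2 walks i = v_0 → v_1 → … → v_2 = j of Σ_t A[v_t][v_{t+1}]. For example, for (i, j) = (0, 1) we minimise over 2 possible intermediate vertex sequences; the minimum is 9, attained along the walk 0 → 0 → 1.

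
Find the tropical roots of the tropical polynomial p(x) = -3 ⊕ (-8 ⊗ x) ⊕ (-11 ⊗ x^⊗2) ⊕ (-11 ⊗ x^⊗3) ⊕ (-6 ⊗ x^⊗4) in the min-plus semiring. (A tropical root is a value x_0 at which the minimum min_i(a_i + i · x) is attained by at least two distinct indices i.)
Roots: {-5, 0, 3, 5}

Each tropical root is a break point of the lower envelope of the lines y = a_i + i · x (there are 5 lines, with slopes 0, 1, ..., 4). Only the lines that attain the minimum somewhere contribute to roots; other lines are dominated. Here the surviving (envelope) indices are i = 4, i = 3, i = 2, i = 1, i = 0.
Intersections between consecutive envelope lines give the roots: for adjacent envelope indices i < j the intersection is x = (a_i − a_j) / (j − i). Reading off the sorted break points: {-5, 0, 3, 5}.
Verification: at each break x_0, at least two indices attain the minimum of min_i(a_i + i · x_0).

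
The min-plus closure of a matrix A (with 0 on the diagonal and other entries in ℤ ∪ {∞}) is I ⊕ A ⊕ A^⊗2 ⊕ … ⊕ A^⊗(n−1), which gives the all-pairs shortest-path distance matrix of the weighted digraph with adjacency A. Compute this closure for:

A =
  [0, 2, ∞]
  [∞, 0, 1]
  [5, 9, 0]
Closure =
  [0, 2, 3]
  [6, 0, 1]
  [5, 7, 0]

This is the Floyd-Warshall all-pairs shortest-path computation. For each intermediate vertex k = 0, 1, …, 2, update dist[i][j] ← min(dist[i][j], dist[i][k] + dist[k][j]). The final matrix gives, for each (i, j), the minimum total weight of any directed path from i to j (possibly empty when i = j).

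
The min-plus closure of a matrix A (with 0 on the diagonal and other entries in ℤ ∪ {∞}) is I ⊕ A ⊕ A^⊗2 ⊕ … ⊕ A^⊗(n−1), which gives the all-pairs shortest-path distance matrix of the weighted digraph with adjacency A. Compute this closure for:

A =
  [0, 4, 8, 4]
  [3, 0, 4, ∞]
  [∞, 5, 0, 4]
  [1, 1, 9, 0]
Closure =
  [0, 4, 8, 4]
  [3, 0, 4, 7]
  [5, 5, 0, 4]
  [1, 1, 5, 0]

This is the Floyd-Warshall all-pairs shortest-path computation. For each intermediate vertex k = 0, 1, …, 3, update dist[i][j] ← min(dist[i][j], dist[i][k] + dist[k][j]). The final matrix gives, for each (i, j), the minimum total weight of any directed path from i to j (possibly empty when i = j).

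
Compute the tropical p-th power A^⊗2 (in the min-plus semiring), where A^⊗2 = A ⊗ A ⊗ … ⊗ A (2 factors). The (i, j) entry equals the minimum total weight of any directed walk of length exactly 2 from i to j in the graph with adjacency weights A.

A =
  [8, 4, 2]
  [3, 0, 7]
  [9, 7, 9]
A^⊗2 =
  [7, 4, 10]
  [3, 0, 5]
  [10, 7, 11]

Each entry (A^⊗2)_ij equals the minimum over all length-2 walks i = v_0 → v_1 → … → v_2 = j of Σ_t A[v_t][v_{t+1}]. For example, for (i, j) = (0, 2) we minimise over 3 possible intermediate vertex sequences; the minimum is 10, attained along the walk 0 → 0 → 2.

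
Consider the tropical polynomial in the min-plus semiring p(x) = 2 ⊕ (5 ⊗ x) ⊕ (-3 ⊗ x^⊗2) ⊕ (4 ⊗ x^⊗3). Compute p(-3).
p(-3) = -9

A tropical monomial a ⊗ x^⊗i evaluates to a + i · x. Evaluating each term at x = -3:
  Term 0 contributes 2 + 0 · -3 = 2
  Term 1 contributes 5 + 1 · -3 = 2
  Term 2 contributes -3 + 2 · -3 = -9
  Term 3 contributes 4 + 3 · -3 = -5
p(-3) = ⊕ of these = min[2, 2, -9, -5] = -9.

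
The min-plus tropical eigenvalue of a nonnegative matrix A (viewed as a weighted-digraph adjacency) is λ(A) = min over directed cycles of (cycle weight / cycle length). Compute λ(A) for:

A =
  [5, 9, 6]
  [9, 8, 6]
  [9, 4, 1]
λ(A) = 1

Enumerate directed cycles and compute their means (weight / length). Sample:
  cycle 0 → 0: weight = 5, length = 1, mean = 5/1 ≈ 5.000
  cycle 1 → 1: weight = 8, length = 1, mean = 8/1 ≈ 8.000
  cycle 2 → 2: weight = 1, length = 1, mean = 1/1 ≈ 1.000
  cycle 0 → 1 → 0: weight = 18, length = 2, mean = 18/2 ≈ 9.000
  cycle 0 → 2 → 0: weight = 15, length = 2, mean = 15/2 ≈ 7.500
  cycle 1 → 0 → 1: weight = 18, length = 2, mean = 18/2 ≈ 9.000
Minimum mean = 1.000, attained e.g. along the cycle 2 → 2 with weight 1 and length 1. So λ(A) = 1/1 = 1.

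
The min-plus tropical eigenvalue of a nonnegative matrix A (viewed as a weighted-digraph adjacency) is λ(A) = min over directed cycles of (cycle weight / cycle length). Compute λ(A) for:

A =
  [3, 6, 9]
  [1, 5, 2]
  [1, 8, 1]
λ(A) = 1

Enumerate directed cycles and compute their means (weight / length). Sample:
  cycle 0 → 0: weight = 3, length = 1, mean = 3/1 ≈ 3.000
  cycle 1 → 1: weight = 5, length = 1, mean = 5/1 ≈ 5.000
  cycle 2 → 2: weight = 1, length = 1, mean = 1/1 ≈ 1.000
  cycle 0 → 1 → 0: weight = 7, length = 2, mean = 7/2 ≈ 3.500
  cycle 0 → 2 → 0: weight = 10, length = 2, mean = 10/2 ≈ 5.000
  cycle 1 → 0 → 1: weight = 7, length = 2, mean = 7/2 ≈ 3.500
Minimum mean = 1.000, attained e.g. along the cycle 2 → 2 with weight 1 and length 1. So λ(A) = 1/1 = 1.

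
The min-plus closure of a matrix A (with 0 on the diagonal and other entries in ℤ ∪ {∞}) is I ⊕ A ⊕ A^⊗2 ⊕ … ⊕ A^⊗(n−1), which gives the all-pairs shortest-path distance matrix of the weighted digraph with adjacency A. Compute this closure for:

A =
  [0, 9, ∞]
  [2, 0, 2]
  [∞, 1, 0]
Closure =
  [0, 9, 11]
  [2, 0, 2]
  [3, 1, 0]

This is the Floyd-Warshall all-pairs shortest-path computation. For each intermediate vertex k = 0, 1, …, 2, update dist[i][j] ← min(dist[i][j], dist[i][k] + dist[k][j]). The final matrix gives, for each (i, j), the minimum total weight of any directed path from i to j (possibly empty when i = j).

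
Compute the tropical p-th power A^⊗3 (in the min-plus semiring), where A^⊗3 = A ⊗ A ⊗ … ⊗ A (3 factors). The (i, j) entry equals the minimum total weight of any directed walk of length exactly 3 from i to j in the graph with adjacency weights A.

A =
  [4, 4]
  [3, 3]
A^⊗3 =
  [10, 10]
  [9, 9]

Each entry (A^⊗3)_ij equals the minimum over all length-3 walks i = v_0 → v_1 → … → v_3 = j of Σ_t A[v_t][v_{t+1}]. For example, for (i, j) = (0, 1) we minimise over 4 possible intermediate vertex sequences; the minimum is 10, attained along the walk 0 → 1 → 1 → 1.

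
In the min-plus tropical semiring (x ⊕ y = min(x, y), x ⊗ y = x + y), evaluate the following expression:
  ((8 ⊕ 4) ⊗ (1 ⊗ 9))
((8 ⊕ 4) ⊗ (1 ⊗ 9)) = 14

Expand innermost to outermost. Recall ⊕ takes the minimum of its arguments and ⊗ takes their sum. Working out the expression ((8 ⊕ 4) ⊗ (1 ⊗ 9)) gives 14.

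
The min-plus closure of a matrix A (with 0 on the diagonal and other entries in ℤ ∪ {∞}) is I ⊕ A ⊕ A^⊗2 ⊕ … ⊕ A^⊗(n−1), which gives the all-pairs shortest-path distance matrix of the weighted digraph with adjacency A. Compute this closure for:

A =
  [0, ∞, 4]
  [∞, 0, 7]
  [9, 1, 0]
Closure =
  [0, 5, 4]
  [16, 0, 7]
  [9, 1, 0]

This is the Floyd-Warshall all-pairs shortest-path computation. For each intermediate vertex k = 0, 1, …, 2, update dist[i][j] ← min(dist[i][j], dist[i][k] + dist[k][j]). The final matrix gives, for each (i, j), the minimum total weight of any directed path from i to j (possibly empty when i = j).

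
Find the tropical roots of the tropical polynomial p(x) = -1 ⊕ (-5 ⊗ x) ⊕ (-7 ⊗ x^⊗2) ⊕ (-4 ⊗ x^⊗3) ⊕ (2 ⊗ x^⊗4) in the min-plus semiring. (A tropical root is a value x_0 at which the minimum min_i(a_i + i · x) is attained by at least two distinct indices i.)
Roots: {-6, -3, 2, 4}

Each tropical root is a break point of the lower envelope of the lines y = a_i + i · x (there are 5 lines, with slopes 0, 1, ..., 4). Only the lines that attain the minimum somewhere contribute to roots; other lines are dominated. Here the surviving (envelope) indices are i = 4, i = 3, i = 2, i = 1, i = 0.
Intersections between consecutive envelope lines give the roots: for adjacent envelope indices i < j the intersection is x = (a_i − a_j) / (j − i). Reading off the sorted break points: {-6, -3, 2, 4}.
Verification: at each break x_0, at least two indices attain the minimum of min_i(a_i + i · x_0).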